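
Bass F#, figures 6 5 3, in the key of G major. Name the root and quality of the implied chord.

D dominant seventh

The figures 6 5 3 indicate a seventh chord in first inversion.
In first inversion the root lies a sixth above the bass: a sixth above F# in G major is D.
The chord tones are F#, A, C, D, giving D dominant seventh.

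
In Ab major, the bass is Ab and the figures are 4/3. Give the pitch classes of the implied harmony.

The written figures 4/3 are shorthand for 6/4/3: the 6 is implied.
A third above Ab in this key is C.
A fourth above Ab in this key is Db.
A sixth above Ab in this key is F.
Together with the bass Ab, this spells Db major seventh in second inversion.

Ab, C, Db, F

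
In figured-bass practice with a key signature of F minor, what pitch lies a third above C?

Eb

Counting 2 letter steps above C lands on E; in F minor, that letter is Eb.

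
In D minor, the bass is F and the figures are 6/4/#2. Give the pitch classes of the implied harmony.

F, G#, Bb, D

A second above F in this key is G, raised to G# by the sharp.
A fourth above F in this key is Bb.
A sixth above F in this key is D.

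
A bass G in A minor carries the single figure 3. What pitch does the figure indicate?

B

Counting 2 letter steps above G lands on B; in A minor, that letter is B.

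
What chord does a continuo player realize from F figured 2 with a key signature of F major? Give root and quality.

The figures 2 indicate a seventh chord in third inversion.
In third inversion the root lies a second above the bass: a second above F in F major is G.
The chord tones are F, G, Bb, D, giving G minor seventh.

G minor seventh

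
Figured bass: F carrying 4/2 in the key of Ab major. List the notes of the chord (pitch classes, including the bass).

The written figures 4/2 are shorthand for 6/4/2: the 6 is implied.
A second above F in this key is G.
A fourth above F in this key is Bb.
A sixth above F in this key is Db.
Together with the bass F, this spells G half-diminished seventh in third inversion.

F, G, Bb, Db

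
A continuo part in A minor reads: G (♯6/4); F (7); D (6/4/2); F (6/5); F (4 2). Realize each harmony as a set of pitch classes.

G (#6/4): G, C, E#.
F (7/5/3): F, A, C, E.
D (6/4/2): D, E, G, B.
F (6/5/3): F, A, C, D.
F (6/4/2): F, G, B, D.

G, C, E# | F, A, C, E | D, E, G, B | F, A, C, D | F, G, B, D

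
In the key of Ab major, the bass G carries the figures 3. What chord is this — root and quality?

The figures 3 indicate a triad in root position.
In root position the bass is the root, so the root is G.
The chord tones are G, Bb, Db, giving G diminished.

G diminished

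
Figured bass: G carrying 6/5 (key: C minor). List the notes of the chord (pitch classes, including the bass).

The written figures 6/5 are shorthand for 6/5/3: the 3 is implied.
A third above G in this key is Bb.
A fifth above G in this key is D.
A sixth above G in this key is Eb.
Together with the bass G, this spells Eb major seventh in first inversion.

G, Bb, D, Eb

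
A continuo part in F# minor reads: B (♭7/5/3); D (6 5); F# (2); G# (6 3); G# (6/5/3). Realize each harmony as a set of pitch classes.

B (b7/5/3): B, D, F#, Ab.
D (6/5/3): D, F#, A, B.
F# (6/4/2): F#, G#, B, D.
G# (6/3): G#, B, E.
G# (6/5/3): G#, B, D, E.

B, D, F#, Ab | D, F#, A, B | F#, G#, B, D | G#, B, E | G#, B, D, E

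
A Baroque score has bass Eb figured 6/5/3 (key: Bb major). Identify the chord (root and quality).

C minor seventh

The figures 6/5/3 indicate a seventh chord in first inversion.
In first inversion the root lies a sixth above the bass: a sixth above Eb in Bb major is C.
The chord tones are Eb, G, Bb, C, giving C minor seventh.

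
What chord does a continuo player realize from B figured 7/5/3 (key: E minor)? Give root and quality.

The figures 7/5/3 indicate a seventh chord in root position.
In root position the bass is the root, so the root is B.
The chord tones are B, D, F#, A, giving B minor seventh.

B minor seventh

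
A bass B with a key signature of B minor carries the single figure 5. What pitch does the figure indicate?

Counting 4 letter steps above B lands on F; in B minor, that letter is F#.

F#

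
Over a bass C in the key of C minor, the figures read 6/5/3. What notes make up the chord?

A third above C in this key is Eb.
A fifth above C in this key is G.
A sixth above C in this key is Ab.
Together with the bass C, this spells Ab major seventh in first inversion.

C, Eb, G, Ab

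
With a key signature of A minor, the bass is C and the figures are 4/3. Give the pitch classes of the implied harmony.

C, E, F, A

The written figures 4/3 are shorthand for 6/4/3: the 6 is implied.
A third above C in this key is E.
A fourth above C in this key is F.
A sixth above C in this key is A.
Together with the bass C, this spells F major seventh in second inversion.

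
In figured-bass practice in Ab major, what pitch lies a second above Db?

Eb

Counting 1 letter step above Db lands on E; in Ab major, that letter is Eb.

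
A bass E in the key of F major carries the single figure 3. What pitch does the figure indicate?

Counting 2 letter steps above E lands on G; in F major, that letter is G.

G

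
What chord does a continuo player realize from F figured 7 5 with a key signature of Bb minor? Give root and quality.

The figures 7 5 indicate a seventh chord in root position.
In root position the bass is the root, so the root is F.
The chord tones are F, Ab, C, Eb, giving F minor seventh.

F minor seventh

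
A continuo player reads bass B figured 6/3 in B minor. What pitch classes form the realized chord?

B, D, G

A third above B in this key is D.
A sixth above B in this key is G.
Together with the bass B, this spells G major in first inversion.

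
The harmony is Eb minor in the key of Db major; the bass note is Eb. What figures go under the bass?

no figures

Eb is the root of Eb minor, so the chord is in root position.
A triad in root position is figured 5/3, conventionally abbreviated (no figures — root-position triad).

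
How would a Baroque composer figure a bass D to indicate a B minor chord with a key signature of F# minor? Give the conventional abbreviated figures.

6

D is the third of B minor, so the chord is in first inversion.
A triad in first inversion is figured 6/3, conventionally abbreviated 6.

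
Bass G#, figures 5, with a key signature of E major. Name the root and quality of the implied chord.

The figures 5 indicate a triad in root position.
In root position the bass is the root, so the root is G#.
The chord tones are G#, B, D#, giving G# minor.

G# minor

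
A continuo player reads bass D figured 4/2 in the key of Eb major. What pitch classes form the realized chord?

D, Eb, G, Bb

The written figures 4/2 are shorthand for 6/4/2: the 6 is implied.
A second above D in this key is Eb.
A fourth above D in this key is G.
A sixth above D in this key is Bb.
Together with the bass D, this spells Eb major seventh in third inversion.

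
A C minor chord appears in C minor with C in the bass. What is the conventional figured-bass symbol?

C is the root of C minor, so the chord is in root position.
A triad in root position is figured 5/3, conventionally abbreviated (no figures — root-position triad).

no figures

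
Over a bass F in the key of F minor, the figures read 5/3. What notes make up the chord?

F, Ab, C

A third above F in this key is Ab.
A fifth above F in this key is C.
Together with the bass F, this spells F minor in root position.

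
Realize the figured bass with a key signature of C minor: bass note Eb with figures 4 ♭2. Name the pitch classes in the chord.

Eb, Fb, Ab, C

The written figures 4 ♭2 are shorthand for 6/4/2: the 6 is implied.
A second above Eb in this key is F, lowered to Fb by the flat.
A fourth above Eb in this key is Ab.
A sixth above Eb in this key is C.
Together with the bass Eb, this spells Fb augmented major seventh in third inversion.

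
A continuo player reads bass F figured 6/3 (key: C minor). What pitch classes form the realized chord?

F, Ab, D

A third above F in this key is Ab.
A sixth above F in this key is D.
Together with the bass F, this spells D diminished in first inversion.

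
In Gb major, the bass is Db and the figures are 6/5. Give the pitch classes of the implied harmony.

The written figures 6/5 are shorthand for 6/5/3: the 3 is implied.
A third above Db in this key is F.
A fifth above Db in this key is Ab.
A sixth above Db in this key is Bb.
Together with the bass Db, this spells Bb minor seventh in first inversion.

Db, F, Ab, Bb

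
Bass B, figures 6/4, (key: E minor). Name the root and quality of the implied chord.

The figures 6/4 indicate a triad in second inversion.
In second inversion the root lies a fourth above the bass: a fourth above B in E minor is E.
The chord tones are B, E, G, giving E minor.

E minor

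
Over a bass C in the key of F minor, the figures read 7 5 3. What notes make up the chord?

A third above C in this key is Eb.
A fifth above C in this key is G.
A seventh above C in this key is Bb.
Together with the bass C, this spells C minor seventh in root position.

C, Eb, G, Bb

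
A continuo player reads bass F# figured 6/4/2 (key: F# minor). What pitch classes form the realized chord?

F#, G#, B, D

A second above F# in this key is G#.
A fourth above F# in this key is B.
A sixth above F# in this key is D.
Together with the bass F#, this spells G# half-diminished seventh in third inversion.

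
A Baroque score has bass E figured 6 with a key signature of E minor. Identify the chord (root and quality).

C major

The figures 6 indicate a triad in first inversion.
In first inversion the root lies a sixth above the bass: a sixth above E in E minor is C.
The chord tones are E, G, C, giving C major.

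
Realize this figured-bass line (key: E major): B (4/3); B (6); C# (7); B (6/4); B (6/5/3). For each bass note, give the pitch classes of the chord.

B (6/4/3): B, D#, E, G#.
B (6/3): B, D#, G#.
C# (7/5/3): C#, E, G#, B.
B (6/4): B, E, G#.
B (6/5/3): B, D#, F#, G#.

B, D#, E, G# | B, D#, G# | C#, E, G#, B | B, E, G# | B, D#, F#, G#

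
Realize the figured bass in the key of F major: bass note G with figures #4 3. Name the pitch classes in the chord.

The written figures #4 3 are shorthand for 6/4/3: the 6 is implied.
A third above G in this key is Bb.
A fourth above G in this key is C, raised to C# by the sharp.
A sixth above G in this key is E.
Together with the bass G, this spells C# diminished seventh in second inversion.

G, Bb, C#, E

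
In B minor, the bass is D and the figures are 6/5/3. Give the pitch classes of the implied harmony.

D, F#, A, B

A third above D in this key is F#.
A fifth above D in this key is A.
A sixth above D in this key is B.
Together with the bass D, this spells B minor seventh in first inversion.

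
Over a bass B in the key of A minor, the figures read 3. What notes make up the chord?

The written figures 3 are shorthand for 5/3: the 5 is implied.
A third above B in this key is D.
A fifth above B in this key is F.
Together with the bass B, this spells B diminished in root position.

B, D, F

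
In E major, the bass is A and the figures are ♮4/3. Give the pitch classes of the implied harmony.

The written figures ♮4/3 are shorthand for 6/4/3: the 6 is implied.
A third above A in this key is C#.
A fourth above A in this key is D#, made natural (D) by the ♮ figure.
A sixth above A in this key is F#.
Together with the bass A, this spells D major seventh in second inversion.

A, C#, D, F#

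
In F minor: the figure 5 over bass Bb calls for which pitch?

Counting 4 letter steps above Bb lands on F; in F minor, that letter is F.

F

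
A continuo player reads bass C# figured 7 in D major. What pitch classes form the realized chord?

The written figures 7 are shorthand for 7/5/3: the 5/3 are implied.
A third above C# in this key is E.
A fifth above C# in this key is G.
A seventh above C# in this key is B.
Together with the bass C#, this spells C# half-diminished seventh in root position.

C#, E, G, B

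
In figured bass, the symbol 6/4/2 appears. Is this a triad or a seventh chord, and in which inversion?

Intervals of 6/4/2 above the bass form a seventh chord; the bass is the seventh, so this is third inversion.

seventh chord, third inversion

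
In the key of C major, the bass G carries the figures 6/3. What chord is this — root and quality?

E minor

The figures 6/3 indicate a triad in first inversion.
In first inversion the root lies a sixth above the bass: a sixth above G in C major is E.
The chord tones are G, B, E, giving E minor.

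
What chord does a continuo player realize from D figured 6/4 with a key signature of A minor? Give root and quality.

G major

The figures 6/4 indicate a triad in second inversion.
In second inversion the root lies a fourth above the bass: a fourth above D in A minor is G.
The chord tones are D, G, B, giving G major.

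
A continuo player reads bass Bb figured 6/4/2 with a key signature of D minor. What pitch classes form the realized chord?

Bb, C, E, G

A second above Bb in this key is C.
A fourth above Bb in this key is E.
A sixth above Bb in this key is G.
Together with the bass Bb, this spells C dominant seventh in third inversion.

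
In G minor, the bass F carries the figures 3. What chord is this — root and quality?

F major

The figures 3 indicate a triad in root position.
In root position the bass is the root, so the root is F.
The chord tones are F, A, C, giving F major.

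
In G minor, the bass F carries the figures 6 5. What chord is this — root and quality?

The figures 6 5 indicate a seventh chord in first inversion.
In first inversion the root lies a sixth above the bass: a sixth above F in G minor is D.
The chord tones are F, A, C, D, giving D minor seventh.

D minor seventh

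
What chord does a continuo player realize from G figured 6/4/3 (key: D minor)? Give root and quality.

The figures 6/4/3 indicate a seventh chord in second inversion.
In second inversion the root lies a fourth above the bass: a fourth above G in D minor is C.
The chord tones are G, Bb, C, E, giving C dominant seventh.

C dominant seventh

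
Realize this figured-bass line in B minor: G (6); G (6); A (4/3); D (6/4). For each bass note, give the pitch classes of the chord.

G (6/3): G, B, E.
G (6/3): G, B, E.
A (6/4/3): A, C#, D, F#.
D (6/4): D, G, B.

G, B, E | G, B, E | A, C#, D, F# | D, G, B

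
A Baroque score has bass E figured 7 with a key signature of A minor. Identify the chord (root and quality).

E minor seventh

The figures 7 indicate a seventh chord in root position.
In root position the bass is the root, so the root is E.
The chord tones are E, G, B, D, giving E minor seventh.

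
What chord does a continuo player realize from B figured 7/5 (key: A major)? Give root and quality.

B minor seventh

The figures 7/5 indicate a seventh chord in root position.
In root position the bass is the root, so the root is B.
The chord tones are B, D, F#, A, giving B minor seventh.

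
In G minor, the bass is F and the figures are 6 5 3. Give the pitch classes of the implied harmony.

F, A, C, D

A third above F in this key is A.
A fifth above F in this key is C.
A sixth above F in this key is D.
Together with the bass F, this spells D minor seventh in first inversion.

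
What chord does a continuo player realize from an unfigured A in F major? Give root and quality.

An unfigured bass indicates a triad in root position.
In root position the bass is the root, so the root is A.
The chord tones are A, C, E, giving A minor.

A minor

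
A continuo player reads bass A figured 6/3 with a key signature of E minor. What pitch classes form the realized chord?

A third above A in this key is C.
A sixth above A in this key is F#.
Together with the bass A, this spells F# diminished in first inversion.

A, C, F#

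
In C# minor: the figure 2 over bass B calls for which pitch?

C#

Counting 1 letter step above B lands on C; in C# minor, that letter is C#.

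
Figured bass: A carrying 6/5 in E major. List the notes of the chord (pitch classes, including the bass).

The written figures 6/5 are shorthand for 6/5/3: the 3 is implied.
A third above A in this key is C#.
A fifth above A in this key is E.
A sixth above A in this key is F#.
Together with the bass A, this spells F# minor seventh in first inversion.

A, C#, E, F#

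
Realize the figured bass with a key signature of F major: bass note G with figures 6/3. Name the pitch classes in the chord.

A third above G in this key is Bb.
A sixth above G in this key is E.
Together with the bass G, this spells E diminished in first inversion.

G, Bb, E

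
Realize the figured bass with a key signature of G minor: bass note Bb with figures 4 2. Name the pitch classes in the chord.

Bb, C, Eb, G

The written figures 4 2 are shorthand for 6/4/2: the 6 is implied.
A second above Bb in this key is C.
A fourth above Bb in this key is Eb.
A sixth above Bb in this key is G.
Together with the bass Bb, this spells C minor seventh in third inversion.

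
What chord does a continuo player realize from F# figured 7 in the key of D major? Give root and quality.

F# minor seventh

The figures 7 indicate a seventh chord in root position.
In root position the bass is the root, so the root is F#.
The chord tones are F#, A, C#, E, giving F# minor seventh.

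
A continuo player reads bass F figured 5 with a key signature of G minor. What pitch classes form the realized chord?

F, A, C

The written figures 5 are shorthand for 5/3: the 3 is implied.
A third above F in this key is A.
A fifth above F in this key is C.
Together with the bass F, this spells F major in root position.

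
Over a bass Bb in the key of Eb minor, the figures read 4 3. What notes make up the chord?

Bb, Db, Eb, Gb

The written figures 4 3 are shorthand for 6/4/3: the 6 is implied.
A third above Bb in this key is Db.
A fourth above Bb in this key is Eb.
A sixth above Bb in this key is Gb.
Together with the bass Bb, this spells Eb minor seventh in second inversion.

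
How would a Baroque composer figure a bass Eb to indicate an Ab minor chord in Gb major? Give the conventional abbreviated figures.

Eb is the fifth of Ab minor, so the chord is in second inversion.
A triad in second inversion is figured 6/4, conventionally abbreviated 6/4.

6/4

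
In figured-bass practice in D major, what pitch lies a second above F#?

G

Counting 1 letter step above F# lands on G; in D major, that letter is G.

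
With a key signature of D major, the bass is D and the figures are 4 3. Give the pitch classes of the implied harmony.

D, F#, G, B

The written figures 4 3 are shorthand for 6/4/3: the 6 is implied.
A third above D in this key is F#.
A fourth above D in this key is G.
A sixth above D in this key is B.
Together with the bass D, this spells G major seventh in second inversion.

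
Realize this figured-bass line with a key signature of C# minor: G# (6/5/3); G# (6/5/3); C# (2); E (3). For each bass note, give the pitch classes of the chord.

G# (6/5/3): G#, B, D#, E.
G# (6/5/3): G#, B, D#, E.
C# (6/4/2): C#, D#, F#, A.
E (5/3): E, G#, B.

G#, B, D#, E | G#, B, D#, E | C#, D#, F#, A | E, G#, B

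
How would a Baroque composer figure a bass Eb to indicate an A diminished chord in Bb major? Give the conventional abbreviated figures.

Eb is the fifth of A diminished, so the chord is in second inversion.
A triad in second inversion is figured 6/4, conventionally abbreviated 6/4.

6/4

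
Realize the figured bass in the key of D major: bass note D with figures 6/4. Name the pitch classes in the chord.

D, G, B

A fourth above D in this key is G.
A sixth above D in this key is B.
Together with the bass D, this spells G major in second inversion.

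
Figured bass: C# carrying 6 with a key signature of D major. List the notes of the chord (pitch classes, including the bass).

C#, E, A

The written figures 6 are shorthand for 6/3: the 3 is implied.
A third above C# in this key is E.
A sixth above C# in this key is A.
Together with the bass C#, this spells A major in first inversion.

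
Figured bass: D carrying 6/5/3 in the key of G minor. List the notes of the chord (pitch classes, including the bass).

A third above D in this key is F.
A fifth above D in this key is A.
A sixth above D in this key is Bb.
Together with the bass D, this spells Bb major seventh in first inversion.

D, F, A, Bb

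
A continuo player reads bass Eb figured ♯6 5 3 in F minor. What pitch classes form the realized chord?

A third above Eb in this key is G.
A fifth above Eb in this key is Bb.
A sixth above Eb in this key is C, raised to C# by the sharp.

Eb, G, Bb, C#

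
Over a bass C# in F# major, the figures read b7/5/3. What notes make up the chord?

A third above C# in this key is E#.
A fifth above C# in this key is G#.
A seventh above C# in this key is B, lowered to Bb by the flat.

C#, E#, G#, Bb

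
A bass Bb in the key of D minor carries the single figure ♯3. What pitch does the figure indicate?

D#

Counting 2 letter steps above Bb lands on D; in D minor, that letter is D.
The #3 figure raises it a semitone, giving D#.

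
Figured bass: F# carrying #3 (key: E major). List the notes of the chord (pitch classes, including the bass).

F#, A#, C#

The written figures #3 are shorthand for 5/3: the 5 is implied.
A third above F# in this key is A, raised to A# by the sharp.
A fifth above F# in this key is C#.
Together with the bass F#, this spells F# major in root position.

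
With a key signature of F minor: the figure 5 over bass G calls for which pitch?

Db

Counting 4 letter steps above G lands on D; in F minor, that letter is Db.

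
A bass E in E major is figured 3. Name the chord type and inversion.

triad, root position

3 is shorthand for 5/3.
Intervals of 5/3 above the bass form a triad; the bass is the root, so this is root position.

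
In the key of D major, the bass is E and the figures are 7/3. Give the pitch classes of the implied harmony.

E, G, B, D

The written figures 7/3 are shorthand for 7/5/3: the 5 is implied.
A third above E in this key is G.
A fifth above E in this key is B.
A seventh above E in this key is D.
Together with the bass E, this spells E minor seventh in root position.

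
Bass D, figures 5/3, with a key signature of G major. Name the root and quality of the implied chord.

D major

The figures 5/3 indicate a triad in root position.
In root position the bass is the root, so the root is D.
The chord tones are D, F#, A, giving D major.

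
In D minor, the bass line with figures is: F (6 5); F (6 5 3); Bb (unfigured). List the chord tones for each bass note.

F (6/5/3): F, A, C, D.
F (6/5/3): F, A, C, D.
Bb (5/3): Bb, D, F.

F, A, C, D | F, A, C, D | Bb, D, F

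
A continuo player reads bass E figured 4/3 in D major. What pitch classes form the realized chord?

E, G, A, C#

The written figures 4/3 are shorthand for 6/4/3: the 6 is implied.
A third above E in this key is G.
A fourth above E in this key is A.
A sixth above E in this key is C#.
Together with the bass E, this spells A dominant seventh in second inversion.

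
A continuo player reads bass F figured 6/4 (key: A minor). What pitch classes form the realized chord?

A fourth above F in this key is B.
A sixth above F in this key is D.
Together with the bass F, this spells B diminished in second inversion.

F, B, D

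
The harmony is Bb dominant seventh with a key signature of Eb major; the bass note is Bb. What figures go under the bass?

Bb is the root of Bb dominant seventh, so the chord is in root position.
A seventh chord in root position is figured 7/5/3, conventionally abbreviated 7.

7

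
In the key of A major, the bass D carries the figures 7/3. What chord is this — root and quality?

D major seventh

The figures 7/3 indicate a seventh chord in root position.
In root position the bass is the root, so the root is D.
The chord tones are D, F#, A, C#, giving D major seventh.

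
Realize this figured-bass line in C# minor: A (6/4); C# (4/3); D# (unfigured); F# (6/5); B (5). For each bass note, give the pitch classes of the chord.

A, D#, F# | C#, E, F#, A | D#, F#, A | F#, A, C#, D# | B, D#, F#

A (6/4): A, D#, F#.
C# (6/4/3): C#, E, F#, A.
D# (5/3): D#, F#, A.
F# (6/5/3): F#, A, C#, D#.
B (5/3): B, D#, F#.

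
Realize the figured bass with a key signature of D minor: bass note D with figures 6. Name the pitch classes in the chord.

D, F, Bb

The written figures 6 are shorthand for 6/3: the 3 is implied.
A third above D in this key is F.
A sixth above D in this key is Bb.
Together with the bass D, this spells Bb major in first inversion.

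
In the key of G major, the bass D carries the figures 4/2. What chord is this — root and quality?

The figures 4/2 indicate a seventh chord in third inversion.
In third inversion the root lies a second above the bass: a second above D in G major is E.
The chord tones are D, E, G, B, giving E minor seventh.

E minor seventh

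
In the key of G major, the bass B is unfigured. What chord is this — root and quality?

An unfigured bass indicates a triad in root position.
In root position the bass is the root, so the root is B.
The chord tones are B, D, F#, giving B minor.

B minor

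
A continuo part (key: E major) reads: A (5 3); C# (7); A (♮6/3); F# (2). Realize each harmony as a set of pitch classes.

A (5/3): A, C#, E.
C# (7/5/3): C#, E, G#, B.
A (♮6/3): A, C#, F.
F# (6/4/2): F#, G#, B, D#.

A, C#, E | C#, E, G#, B | A, C#, F | F#, G#, B, D#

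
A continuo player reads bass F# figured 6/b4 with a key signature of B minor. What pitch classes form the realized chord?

F#, Bb, D

A fourth above F# in this key is B, lowered to Bb by the flat.
A sixth above F# in this key is D.
Together with the bass F#, this spells Bb augmented in second inversion.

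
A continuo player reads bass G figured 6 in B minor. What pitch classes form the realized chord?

The written figures 6 are shorthand for 6/3: the 3 is implied.
A third above G in this key is B.
A sixth above G in this key is E.
Together with the bass G, this spells E minor in first inversion.

G, B, E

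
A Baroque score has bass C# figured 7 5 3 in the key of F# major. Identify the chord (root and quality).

The figures 7 5 3 indicate a seventh chord in root position.
In root position the bass is the root, so the root is C#.
The chord tones are C#, E#, G#, B, giving C# dominant seventh.

C# dominant seventh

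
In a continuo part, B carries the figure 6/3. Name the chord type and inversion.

Intervals of 6/3 above the bass form a triad; the bass is the third, so this is first inversion.

triad, first inversion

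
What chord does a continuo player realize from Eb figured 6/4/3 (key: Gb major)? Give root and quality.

Ab minor seventh

The figures 6/4/3 indicate a seventh chord in second inversion.
In second inversion the root lies a fourth above the bass: a fourth above Eb in Gb major is Ab.
The chord tones are Eb, Gb, Ab, Cb, giving Ab minor seventh.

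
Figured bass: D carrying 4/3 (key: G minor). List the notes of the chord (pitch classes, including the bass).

D, F, G, Bb

The written figures 4/3 are shorthand for 6/4/3: the 6 is implied.
A third above D in this key is F.
A fourth above D in this key is G.
A sixth above D in this key is Bb.
Together with the bass D, this spells G minor seventh in second inversion.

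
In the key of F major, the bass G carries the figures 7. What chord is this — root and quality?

G minor seventh

The figures 7 indicate a seventh chord in root position.
In root position the bass is the root, so the root is G.
The chord tones are G, Bb, D, F, giving G minor seventh.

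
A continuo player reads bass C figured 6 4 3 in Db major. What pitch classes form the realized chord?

A third above C in this key is Eb.
A fourth above C in this key is F.
A sixth above C in this key is Ab.
Together with the bass C, this spells F minor seventh in second inversion.

C, Eb, F, Ab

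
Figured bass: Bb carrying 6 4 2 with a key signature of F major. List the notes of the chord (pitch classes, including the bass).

A second above Bb in this key is C.
A fourth above Bb in this key is E.
A sixth above Bb in this key is G.
Together with the bass Bb, this spells C dominant seventh in third inversion.

Bb, C, E, G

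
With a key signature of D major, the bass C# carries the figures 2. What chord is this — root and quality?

D major seventh

The figures 2 indicate a seventh chord in third inversion.
In third inversion the root lies a second above the bass: a second above C# in D major is D.
The chord tones are C#, D, F#, A, giving D major seventh.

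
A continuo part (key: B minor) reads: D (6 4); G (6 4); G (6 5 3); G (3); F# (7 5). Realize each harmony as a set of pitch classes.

D, G, B | G, C#, E | G, B, D, E | G, B, D | F#, A, C#, E

D (6/4): D, G, B.
G (6/4): G, C#, E.
G (6/5/3): G, B, D, E.
G (5/3): G, B, D.
F# (7/5/3): F#, A, C#, E.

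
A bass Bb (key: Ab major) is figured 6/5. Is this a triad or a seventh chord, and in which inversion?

seventh chord, first inversion

6/5 is shorthand for 6/5/3.
Intervals of 6/5/3 above the bass form a seventh chord; the bass is the third, so this is first inversion.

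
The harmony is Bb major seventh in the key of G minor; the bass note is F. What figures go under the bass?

4/3

F is the fifth of Bb major seventh, so the chord is in second inversion.
A seventh chord in second inversion is figured 6/4/3, conventionally abbreviated 4/3.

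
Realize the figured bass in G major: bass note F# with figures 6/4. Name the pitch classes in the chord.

A fourth above F# in this key is B.
A sixth above F# in this key is D.
Together with the bass F#, this spells B minor in second inversion.

F#, B, D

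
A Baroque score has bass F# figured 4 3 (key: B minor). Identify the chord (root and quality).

The figures 4 3 indicate a seventh chord in second inversion.
In second inversion the root lies a fourth above the bass: a fourth above F# in B minor is B.
The chord tones are F#, A, B, D, giving B minor seventh.

B minor seventh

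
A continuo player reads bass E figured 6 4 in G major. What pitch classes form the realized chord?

E, A, C

A fourth above E in this key is A.
A sixth above E in this key is C.
Together with the bass E, this spells A minor in second inversion.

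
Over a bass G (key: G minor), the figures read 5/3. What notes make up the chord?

A third above G in this key is Bb.
A fifth above G in this key is D.
Together with the bass G, this spells G minor in root position.

G, Bb, D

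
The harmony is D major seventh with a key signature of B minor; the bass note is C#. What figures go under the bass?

C# is the seventh of D major seventh, so the chord is in third inversion.
A seventh chord in third inversion is figured 6/4/2, conventionally abbreviated 4/2.

4/2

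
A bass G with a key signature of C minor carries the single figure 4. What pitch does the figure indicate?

C

Counting 3 letter steps above G lands on C; in C minor, that letter is C.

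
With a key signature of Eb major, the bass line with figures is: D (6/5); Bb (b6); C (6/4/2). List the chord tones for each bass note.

D (6/5/3): D, F, Ab, Bb.
Bb (b6/3): Bb, D, Gb.
C (6/4/2): C, D, F, Ab.

D, F, Ab, Bb | Bb, D, Gb | C, D, F, Ab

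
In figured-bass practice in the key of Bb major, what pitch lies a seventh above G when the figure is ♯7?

F#

Counting 6 letter steps above G lands on F; in Bb major, that letter is F.
The #7 figure raises it a semitone, giving F#.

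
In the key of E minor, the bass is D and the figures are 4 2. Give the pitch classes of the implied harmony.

The written figures 4 2 are shorthand for 6/4/2: the 6 is implied.
A second above D in this key is E.
A fourth above D in this key is G.
A sixth above D in this key is B.
Together with the bass D, this spells E minor seventh in third inversion.

D, E, G, B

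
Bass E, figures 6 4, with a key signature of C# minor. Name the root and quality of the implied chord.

A major

The figures 6 4 indicate a triad in second inversion.
In second inversion the root lies a fourth above the bass: a fourth above E in C# minor is A.
The chord tones are E, A, C#, giving A major.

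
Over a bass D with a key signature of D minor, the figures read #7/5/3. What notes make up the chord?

A third above D in this key is F.
A fifth above D in this key is A.
A seventh above D in this key is C, raised to C# by the sharp.
Together with the bass D, this spells D minor-major seventh in root position.

D, F, A, C#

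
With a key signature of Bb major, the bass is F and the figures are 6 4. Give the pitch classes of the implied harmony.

A fourth above F in this key is Bb.
A sixth above F in this key is D.
Together with the bass F, this spells Bb major in second inversion.

F, Bb, D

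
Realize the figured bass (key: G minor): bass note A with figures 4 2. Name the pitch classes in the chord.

A, Bb, D, F

The written figures 4 2 are shorthand for 6/4/2: the 6 is implied.
A second above A in this key is Bb.
A fourth above A in this key is D.
A sixth above A in this key is F.
Together with the bass A, this spells Bb major seventh in third inversion.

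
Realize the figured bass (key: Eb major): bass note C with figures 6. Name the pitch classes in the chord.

C, Eb, Ab

The written figures 6 are shorthand for 6/3: the 3 is implied.
A third above C in this key is Eb.
A sixth above C in this key is Ab.
Together with the bass C, this spells Ab major in first inversion.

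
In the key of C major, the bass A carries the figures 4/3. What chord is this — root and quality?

The figures 4/3 indicate a seventh chord in second inversion.
In second inversion the root lies a fourth above the bass: a fourth above A in C major is D.
The chord tones are A, C, D, F, giving D minor seventh.

D minor seventh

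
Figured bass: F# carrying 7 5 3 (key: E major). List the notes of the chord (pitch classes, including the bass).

A third above F# in this key is A.
A fifth above F# in this key is C#.
A seventh above F# in this key is E.
Together with the bass F#, this spells F# minor seventh in root position.

F#, A, C#, E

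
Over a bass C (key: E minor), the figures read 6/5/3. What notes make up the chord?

C, E, G, A

A third above C in this key is E.
A fifth above C in this key is G.
A sixth above C in this key is A.
Together with the bass C, this spells A minor seventh in first inversion.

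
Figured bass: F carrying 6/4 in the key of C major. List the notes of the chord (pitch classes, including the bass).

F, B, D

A fourth above F in this key is B.
A sixth above F in this key is D.
Together with the bass F, this spells B diminished in second inversion.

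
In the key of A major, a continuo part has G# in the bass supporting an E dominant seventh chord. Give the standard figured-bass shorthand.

G# is the third of E dominant seventh, so the chord is in first inversion.
A seventh chord in first inversion is figured 6/5/3, conventionally abbreviated 6/5.

6/5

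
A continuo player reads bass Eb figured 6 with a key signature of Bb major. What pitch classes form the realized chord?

The written figures 6 are shorthand for 6/3: the 3 is implied.
A third above Eb in this key is G.
A sixth above Eb in this key is C.
Together with the bass Eb, this spells C minor in first inversion.

Eb, G, C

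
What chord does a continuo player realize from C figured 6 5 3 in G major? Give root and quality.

The figures 6 5 3 indicate a seventh chord in first inversion.
In first inversion the root lies a sixth above the bass: a sixth above C in G major is A.
The chord tones are C, E, G, A, giving A minor seventh.

A minor seventh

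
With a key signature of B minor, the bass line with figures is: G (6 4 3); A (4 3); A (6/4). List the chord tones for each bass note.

G, B, C#, E | A, C#, D, F# | A, D, F#

G (6/4/3): G, B, C#, E.
A (6/4/3): A, C#, D, F#.
A (6/4): A, D, F#.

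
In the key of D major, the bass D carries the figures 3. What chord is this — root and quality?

D major

The figures 3 indicate a triad in root position.
In root position the bass is the root, so the root is D.
The chord tones are D, F#, A, giving D major.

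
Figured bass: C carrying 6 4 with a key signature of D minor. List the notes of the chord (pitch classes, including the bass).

C, F, A

A fourth above C in this key is F.
A sixth above C in this key is A.
Together with the bass C, this spells F major in second inversion.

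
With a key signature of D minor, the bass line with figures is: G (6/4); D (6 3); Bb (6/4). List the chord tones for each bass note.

G (6/4): G, C, E.
D (6/3): D, F, Bb.
Bb (6/4): Bb, E, G.

G, C, E | D, F, Bb | Bb, E, G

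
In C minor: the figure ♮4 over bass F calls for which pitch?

Counting 3 letter steps above F lands on B; in C minor, that letter is Bb.
The ♮4 figure makes it natural, giving B.

B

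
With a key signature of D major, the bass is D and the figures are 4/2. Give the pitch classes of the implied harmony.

D, E, G, B

The written figures 4/2 are shorthand for 6/4/2: the 6 is implied.
A second above D in this key is E.
A fourth above D in this key is G.
A sixth above D in this key is B.
Together with the bass D, this spells E minor seventh in third inversion.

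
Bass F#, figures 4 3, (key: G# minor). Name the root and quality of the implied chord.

B major seventh

The figures 4 3 indicate a seventh chord in second inversion.
In second inversion the root lies a fourth above the bass: a fourth above F# in G# minor is B.
The chord tones are F#, A#, B, D#, giving B major seventh.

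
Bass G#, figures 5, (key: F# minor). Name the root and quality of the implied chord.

G# diminished

The figures 5 indicate a triad in root position.
In root position the bass is the root, so the root is G#.
The chord tones are G#, B, D, giving G# diminished.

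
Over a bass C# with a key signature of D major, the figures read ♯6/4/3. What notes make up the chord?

A third above C# in this key is E.
A fourth above C# in this key is F#.
A sixth above C# in this key is A, raised to A# by the sharp.
Together with the bass C#, this spells F# dominant seventh in second inversion.

C#, E, F#, A#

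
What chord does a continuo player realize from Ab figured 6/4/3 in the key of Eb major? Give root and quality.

D half-diminished seventh

The figures 6/4/3 indicate a seventh chord in second inversion.
In second inversion the root lies a fourth above the bass: a fourth above Ab in Eb major is D.
The chord tones are Ab, C, D, F, giving D half-diminished seventh.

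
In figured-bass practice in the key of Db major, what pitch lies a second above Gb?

Counting 1 letter step above Gb lands on A; in Db major, that letter is Ab.

Ab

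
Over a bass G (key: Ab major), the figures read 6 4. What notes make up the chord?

A fourth above G in this key is C.
A sixth above G in this key is Eb.
Together with the bass G, this spells C minor in second inversion.

G, C, Eb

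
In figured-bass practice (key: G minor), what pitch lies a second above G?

A

Counting 1 letter step above G lands on A; in G minor, that letter is A.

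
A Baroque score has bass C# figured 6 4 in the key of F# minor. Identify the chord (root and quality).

The figures 6 4 indicate a triad in second inversion.
In second inversion the root lies a fourth above the bass: a fourth above C# in F# minor is F#.
The chord tones are C#, F#, A, giving F# minor.

F# minor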